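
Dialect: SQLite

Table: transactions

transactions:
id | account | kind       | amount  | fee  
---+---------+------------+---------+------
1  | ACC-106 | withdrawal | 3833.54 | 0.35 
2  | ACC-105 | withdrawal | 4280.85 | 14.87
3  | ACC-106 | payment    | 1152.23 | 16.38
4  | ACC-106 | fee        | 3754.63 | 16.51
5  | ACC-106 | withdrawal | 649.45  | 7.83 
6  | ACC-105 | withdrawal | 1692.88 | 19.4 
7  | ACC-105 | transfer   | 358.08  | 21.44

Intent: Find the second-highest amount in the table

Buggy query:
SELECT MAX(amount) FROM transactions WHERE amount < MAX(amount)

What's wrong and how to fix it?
Bug: The inner MAX is an aggregate inside WHERE, which is not allowed

Fix: Put the inner MAX in a scalar subquery

Corrected query:
SELECT MAX(amount) FROM transactions WHERE amount < (SELECT MAX(amount) FROM transactions)

Result:
MAX(amount)
-----------
3833.54    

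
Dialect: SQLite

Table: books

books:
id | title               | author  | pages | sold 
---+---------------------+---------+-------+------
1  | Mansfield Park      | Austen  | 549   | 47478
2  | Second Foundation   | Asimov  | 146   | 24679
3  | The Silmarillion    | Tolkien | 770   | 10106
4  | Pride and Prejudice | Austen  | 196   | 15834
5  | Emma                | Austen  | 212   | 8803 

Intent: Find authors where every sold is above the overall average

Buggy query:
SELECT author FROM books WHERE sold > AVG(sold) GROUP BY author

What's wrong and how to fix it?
Bug: AVG() is an aggregate; it can't sit directly in WHERE

Fix: Compute the overall average in a scalar subquery and compare each group's MIN against it in HAVING

Corrected query:
SELECT author FROM books GROUP BY author HAVING MIN(sold) > (SELECT AVG(sold) FROM books)

Result:
author
------
Asimov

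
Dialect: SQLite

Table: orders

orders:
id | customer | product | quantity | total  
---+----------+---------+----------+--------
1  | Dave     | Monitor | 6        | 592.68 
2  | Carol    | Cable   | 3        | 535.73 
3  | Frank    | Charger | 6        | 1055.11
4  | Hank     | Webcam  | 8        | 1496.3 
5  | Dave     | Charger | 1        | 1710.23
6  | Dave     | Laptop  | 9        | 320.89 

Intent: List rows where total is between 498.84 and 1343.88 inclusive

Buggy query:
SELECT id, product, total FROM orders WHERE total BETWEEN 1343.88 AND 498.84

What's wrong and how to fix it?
Bug: BETWEEN expects the lower bound first; with 1343.88 AND 498.84 the range is empty

Fix: Write BETWEEN 498.84 AND 1343.88

Corrected query:
SELECT id, product, total FROM orders WHERE total BETWEEN 498.84 AND 1343.88

Result:
id | product | total  
---+---------+--------
1  | Monitor | 592.68 
2  | Cable   | 535.73 
3  | Charger | 1055.11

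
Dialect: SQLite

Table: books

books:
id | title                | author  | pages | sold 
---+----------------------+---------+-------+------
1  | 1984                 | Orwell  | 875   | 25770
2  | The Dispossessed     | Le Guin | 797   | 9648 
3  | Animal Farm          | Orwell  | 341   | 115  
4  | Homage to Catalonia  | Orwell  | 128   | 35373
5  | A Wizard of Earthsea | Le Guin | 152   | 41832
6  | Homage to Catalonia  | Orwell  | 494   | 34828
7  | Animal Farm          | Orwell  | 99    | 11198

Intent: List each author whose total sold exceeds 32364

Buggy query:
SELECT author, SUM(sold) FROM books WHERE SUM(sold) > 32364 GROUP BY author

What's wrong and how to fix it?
Bug: SUM(sold) is an aggregate, but WHERE filters rows before aggregation

Fix: Move the aggregate condition to a HAVING clause

Corrected query:
SELECT author, SUM(sold) FROM books GROUP BY author HAVING SUM(sold) > 32364

Result:
author  | SUM(sold)
--------+----------
Le Guin | 51480    
Orwell  | 107284   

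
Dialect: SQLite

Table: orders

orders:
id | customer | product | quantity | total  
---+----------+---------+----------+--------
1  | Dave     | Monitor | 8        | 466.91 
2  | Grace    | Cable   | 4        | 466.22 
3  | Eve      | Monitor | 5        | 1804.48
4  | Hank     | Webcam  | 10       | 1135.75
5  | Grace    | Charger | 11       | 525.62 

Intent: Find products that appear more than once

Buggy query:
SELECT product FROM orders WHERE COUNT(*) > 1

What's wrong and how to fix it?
Bug: WHERE can't reference COUNT(*); aggregates are computed after WHERE

Fix: GROUP BY product, then filter groups with HAVING COUNT(*) > 1

Corrected query:
SELECT product FROM orders GROUP BY product HAVING COUNT(*) > 1

Result:
product
-------
Monitor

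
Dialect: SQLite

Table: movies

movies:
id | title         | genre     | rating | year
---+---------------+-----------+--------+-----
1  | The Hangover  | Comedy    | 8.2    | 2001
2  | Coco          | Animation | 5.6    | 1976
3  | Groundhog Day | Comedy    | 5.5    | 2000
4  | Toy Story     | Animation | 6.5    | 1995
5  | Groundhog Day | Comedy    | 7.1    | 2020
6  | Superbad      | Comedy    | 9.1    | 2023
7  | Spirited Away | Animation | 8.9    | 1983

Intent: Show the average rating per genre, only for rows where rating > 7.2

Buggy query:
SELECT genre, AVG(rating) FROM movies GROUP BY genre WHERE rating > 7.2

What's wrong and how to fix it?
Bug: Row-level WHERE must come before GROUP BY in the clause order

Fix: Place WHERE between FROM and GROUP BY

Corrected query:
SELECT genre, AVG(rating) FROM movies WHERE rating > 7.2 GROUP BY genre

Result:
genre     | AVG(rating)
----------+------------
Animation | 8.9        
Comedy    | 8.65       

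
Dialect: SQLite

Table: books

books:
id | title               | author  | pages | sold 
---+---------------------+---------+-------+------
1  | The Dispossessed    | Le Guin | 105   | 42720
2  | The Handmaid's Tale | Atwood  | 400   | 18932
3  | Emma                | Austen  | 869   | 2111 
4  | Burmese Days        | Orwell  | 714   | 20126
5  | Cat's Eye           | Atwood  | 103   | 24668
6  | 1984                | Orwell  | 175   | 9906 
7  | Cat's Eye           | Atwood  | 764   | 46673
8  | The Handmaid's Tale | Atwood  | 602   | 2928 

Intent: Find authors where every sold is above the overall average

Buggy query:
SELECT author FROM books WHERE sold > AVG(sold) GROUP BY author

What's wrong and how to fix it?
Bug: AVG() is an aggregate; it can't sit directly in WHERE

Fix: Compute the overall average in a scalar subquery and compare each group's MIN against it in HAVING

Corrected query:
SELECT author FROM books GROUP BY author HAVING MIN(sold) > (SELECT AVG(sold) FROM books)

Result:
author 
-------
Le Guin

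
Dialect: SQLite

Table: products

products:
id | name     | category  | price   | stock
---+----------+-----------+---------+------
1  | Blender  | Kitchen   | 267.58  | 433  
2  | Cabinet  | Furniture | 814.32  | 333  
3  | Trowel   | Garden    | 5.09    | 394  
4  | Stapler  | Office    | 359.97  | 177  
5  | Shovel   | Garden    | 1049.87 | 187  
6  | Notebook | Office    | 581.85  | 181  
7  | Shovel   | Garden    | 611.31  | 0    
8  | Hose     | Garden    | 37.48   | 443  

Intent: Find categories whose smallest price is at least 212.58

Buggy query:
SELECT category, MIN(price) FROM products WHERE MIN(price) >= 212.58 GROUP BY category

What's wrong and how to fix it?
Bug: MIN() in WHERE is a misuse of aggregate

Fix: Use HAVING for the per-group MIN condition

Corrected query:
SELECT category, MIN(price) FROM products GROUP BY category HAVING MIN(price) >= 212.58

Result:
category  | MIN(price)
----------+-----------
Furniture | 814.32    
Kitchen   | 267.58    
Office    | 359.97    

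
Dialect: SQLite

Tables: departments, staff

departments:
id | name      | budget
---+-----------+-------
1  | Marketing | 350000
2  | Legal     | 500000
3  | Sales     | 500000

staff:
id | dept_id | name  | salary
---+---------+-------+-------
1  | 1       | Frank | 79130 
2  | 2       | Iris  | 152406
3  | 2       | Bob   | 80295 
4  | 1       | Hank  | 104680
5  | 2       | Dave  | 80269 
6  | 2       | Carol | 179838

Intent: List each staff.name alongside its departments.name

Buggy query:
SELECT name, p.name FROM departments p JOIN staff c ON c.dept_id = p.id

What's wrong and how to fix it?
Bug: 'name' exists in both joined tables, so the database can't tell which one is meant

Fix: Prefix ambiguous columns with the table alias

Corrected query:
SELECT c.name, p.name FROM departments p JOIN staff c ON c.dept_id = p.id

Result:
name  | name     
------+----------
Frank | Marketing
Iris  | Legal    
Bob   | Legal    
Hank  | Marketing
Dave  | Legal    
Carol | Legal    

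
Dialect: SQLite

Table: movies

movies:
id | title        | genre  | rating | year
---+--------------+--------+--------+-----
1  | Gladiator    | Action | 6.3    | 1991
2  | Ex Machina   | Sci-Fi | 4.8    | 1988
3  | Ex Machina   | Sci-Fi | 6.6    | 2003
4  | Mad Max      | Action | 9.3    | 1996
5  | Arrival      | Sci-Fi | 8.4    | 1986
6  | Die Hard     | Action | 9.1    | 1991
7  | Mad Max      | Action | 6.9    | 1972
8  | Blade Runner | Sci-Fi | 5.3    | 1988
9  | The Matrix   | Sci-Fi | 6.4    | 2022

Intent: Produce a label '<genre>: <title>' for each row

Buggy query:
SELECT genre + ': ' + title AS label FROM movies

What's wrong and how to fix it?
Bug: '+' is numeric addition; on text columns SQLite converts them to 0 instead of concatenating

Fix: Replace + with || to concatenate text

Corrected query:
SELECT genre || ': ' || title AS label FROM movies

Result:
label               
--------------------
Action: Gladiator   
Sci-Fi: Ex Machina  
Sci-Fi: Ex Machina  
Action: Mad Max     
Sci-Fi: Arrival     
Action: Die Hard    
Action: Mad Max     
Sci-Fi: Blade Runner
Sci-Fi: The Matrix  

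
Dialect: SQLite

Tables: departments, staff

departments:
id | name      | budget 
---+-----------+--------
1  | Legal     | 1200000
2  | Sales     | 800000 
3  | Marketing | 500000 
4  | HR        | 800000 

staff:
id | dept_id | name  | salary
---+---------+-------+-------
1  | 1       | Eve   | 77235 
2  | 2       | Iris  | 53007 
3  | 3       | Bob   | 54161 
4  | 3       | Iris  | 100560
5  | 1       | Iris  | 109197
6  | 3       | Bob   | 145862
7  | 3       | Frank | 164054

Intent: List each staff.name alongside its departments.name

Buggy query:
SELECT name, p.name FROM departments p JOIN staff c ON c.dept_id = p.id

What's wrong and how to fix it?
Bug: Both tables have a 'name' column; the unqualified reference is ambiguous

Fix: Prefix ambiguous columns with the table alias

Corrected query:
SELECT c.name, p.name FROM departments p JOIN staff c ON c.dept_id = p.id

Result:
name  | name     
------+----------
Eve   | Legal    
Iris  | Sales    
Bob   | Marketing
Iris  | Marketing
Iris  | Legal    
Bob   | Marketing
Frank | Marketing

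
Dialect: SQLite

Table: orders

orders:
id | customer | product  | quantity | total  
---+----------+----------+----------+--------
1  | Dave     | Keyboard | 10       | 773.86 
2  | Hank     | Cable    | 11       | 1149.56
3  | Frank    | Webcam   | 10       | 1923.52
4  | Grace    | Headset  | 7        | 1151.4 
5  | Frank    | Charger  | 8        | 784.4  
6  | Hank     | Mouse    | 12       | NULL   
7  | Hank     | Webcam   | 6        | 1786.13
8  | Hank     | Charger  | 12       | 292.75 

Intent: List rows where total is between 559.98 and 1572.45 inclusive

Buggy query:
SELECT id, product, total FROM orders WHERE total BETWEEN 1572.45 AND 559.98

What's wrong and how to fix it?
Bug: BETWEEN expects the lower bound first; with 1572.45 AND 559.98 the range is empty

Fix: Write BETWEEN 559.98 AND 1572.45

Corrected query:
SELECT id, product, total FROM orders WHERE total BETWEEN 559.98 AND 1572.45

Result:
id | product  | total  
---+----------+--------
1  | Keyboard | 773.86 
2  | Cable    | 1149.56
4  | Headset  | 1151.4 
5  | Charger  | 784.4  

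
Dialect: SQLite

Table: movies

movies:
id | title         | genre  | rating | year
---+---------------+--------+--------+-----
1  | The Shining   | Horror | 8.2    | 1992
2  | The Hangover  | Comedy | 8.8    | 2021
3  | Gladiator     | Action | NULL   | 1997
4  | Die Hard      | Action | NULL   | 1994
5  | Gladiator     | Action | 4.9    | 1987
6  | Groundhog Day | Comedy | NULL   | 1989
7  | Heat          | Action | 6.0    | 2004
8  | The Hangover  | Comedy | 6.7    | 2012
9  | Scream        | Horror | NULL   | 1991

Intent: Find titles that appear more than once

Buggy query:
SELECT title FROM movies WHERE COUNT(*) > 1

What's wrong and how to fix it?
Bug: COUNT(*) is an aggregate and cannot be used in WHERE

Fix: Group first, then use HAVING for the count condition

Corrected query:
SELECT title FROM movies GROUP BY title HAVING COUNT(*) > 1

Result:
title       
------------
Gladiator   
The Hangover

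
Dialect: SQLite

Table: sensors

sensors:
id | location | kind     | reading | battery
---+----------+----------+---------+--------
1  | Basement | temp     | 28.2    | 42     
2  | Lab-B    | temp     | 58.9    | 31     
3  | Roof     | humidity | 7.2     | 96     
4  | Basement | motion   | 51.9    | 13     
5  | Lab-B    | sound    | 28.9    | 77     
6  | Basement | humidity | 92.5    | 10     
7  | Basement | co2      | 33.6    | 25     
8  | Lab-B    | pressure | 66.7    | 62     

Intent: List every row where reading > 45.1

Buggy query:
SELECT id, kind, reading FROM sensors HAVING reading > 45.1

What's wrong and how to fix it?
Bug: HAVING filters the output of aggregation, but this query has no GROUP BY and no aggregate functions, so SQLite rejects it (HAVING clause on a non-aggregate query); the condition here is per row

Fix: Use WHERE for row-level filtering

Corrected query:
SELECT id, kind, reading FROM sensors WHERE reading > 45.1

Result:
id | kind     | reading
---+----------+--------
2  | temp     | 58.9   
4  | motion   | 51.9   
6  | humidity | 92.5   
8  | pressure | 66.7   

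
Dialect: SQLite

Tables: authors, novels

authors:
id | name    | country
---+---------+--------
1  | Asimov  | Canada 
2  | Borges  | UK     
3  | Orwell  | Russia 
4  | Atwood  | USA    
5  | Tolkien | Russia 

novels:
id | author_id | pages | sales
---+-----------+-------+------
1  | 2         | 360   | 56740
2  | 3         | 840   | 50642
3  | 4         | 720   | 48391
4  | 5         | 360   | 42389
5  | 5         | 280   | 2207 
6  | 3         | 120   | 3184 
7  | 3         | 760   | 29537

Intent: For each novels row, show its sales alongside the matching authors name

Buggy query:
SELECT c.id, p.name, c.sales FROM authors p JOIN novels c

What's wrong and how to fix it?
Bug: Missing join condition: each novels row is matched to all authors rows instead of just its own

Fix: Add ON c.author_id = p.id to the JOIN

Corrected query:
SELECT c.id, p.name, c.sales FROM authors p JOIN novels c ON c.author_id = p.id

Result:
id | name    | sales
---+---------+------
1  | Borges  | 56740
2  | Orwell  | 50642
3  | Atwood  | 48391
4  | Tolkien | 42389
5  | Tolkien | 2207 
6  | Orwell  | 3184 
7  | Orwell  | 29537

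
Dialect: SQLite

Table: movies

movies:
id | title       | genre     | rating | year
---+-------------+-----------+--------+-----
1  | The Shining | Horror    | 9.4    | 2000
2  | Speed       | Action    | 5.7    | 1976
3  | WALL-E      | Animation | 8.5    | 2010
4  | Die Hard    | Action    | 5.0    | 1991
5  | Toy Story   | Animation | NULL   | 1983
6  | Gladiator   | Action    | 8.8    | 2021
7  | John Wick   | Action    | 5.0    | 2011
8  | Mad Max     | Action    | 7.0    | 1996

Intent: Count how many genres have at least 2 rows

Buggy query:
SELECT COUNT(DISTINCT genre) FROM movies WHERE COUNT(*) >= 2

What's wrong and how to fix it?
Bug: WHERE filters individual rows, not groups, so a group-level COUNT is invalid there

Fix: Group first with HAVING COUNT(*) >= 2, then COUNT the resulting groups

Corrected query:
SELECT COUNT(*) FROM (SELECT genre FROM movies GROUP BY genre HAVING COUNT(*) >= 2)

Result:
COUNT(*)
--------
2       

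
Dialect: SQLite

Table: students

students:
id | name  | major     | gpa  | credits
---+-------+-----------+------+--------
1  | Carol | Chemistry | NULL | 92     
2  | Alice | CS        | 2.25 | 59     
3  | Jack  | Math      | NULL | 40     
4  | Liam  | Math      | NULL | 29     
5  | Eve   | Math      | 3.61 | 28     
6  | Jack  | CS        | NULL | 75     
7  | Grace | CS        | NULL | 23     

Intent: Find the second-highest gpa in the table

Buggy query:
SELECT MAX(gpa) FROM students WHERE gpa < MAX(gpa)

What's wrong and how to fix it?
Bug: MAX(gpa) on the right of the comparison is an aggregate-in-WHERE error

Fix: Put the inner MAX in a scalar subquery

Corrected query:
SELECT MAX(gpa) FROM students WHERE gpa < (SELECT MAX(gpa) FROM students)

Result:
MAX(gpa)
--------
2.25    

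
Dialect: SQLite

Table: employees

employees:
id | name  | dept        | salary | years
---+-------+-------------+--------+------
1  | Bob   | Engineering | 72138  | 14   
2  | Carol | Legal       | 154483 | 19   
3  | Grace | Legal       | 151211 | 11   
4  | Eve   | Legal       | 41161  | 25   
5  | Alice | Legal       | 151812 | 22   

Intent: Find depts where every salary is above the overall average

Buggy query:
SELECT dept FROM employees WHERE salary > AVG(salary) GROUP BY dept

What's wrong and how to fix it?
Bug: AVG() is an aggregate; it can't sit directly in WHERE

Fix: Use a subquery for AVG and a HAVING MIN(...) filter so the condition holds for every row in the group

Corrected query:
SELECT dept FROM employees GROUP BY dept HAVING MIN(salary) > (SELECT AVG(salary) FROM employees)

Result:
(no rows)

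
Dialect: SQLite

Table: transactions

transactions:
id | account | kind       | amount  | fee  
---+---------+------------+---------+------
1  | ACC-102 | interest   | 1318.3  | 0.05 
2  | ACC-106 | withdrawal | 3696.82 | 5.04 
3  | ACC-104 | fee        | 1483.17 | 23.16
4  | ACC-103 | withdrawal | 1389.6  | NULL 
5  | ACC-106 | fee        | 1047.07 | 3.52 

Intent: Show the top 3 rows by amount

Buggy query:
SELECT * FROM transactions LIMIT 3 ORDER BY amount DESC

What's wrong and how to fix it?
Bug: LIMIT must come after ORDER BY

Fix: Swap the clauses: ORDER BY first, then LIMIT

Corrected query:
SELECT * FROM transactions ORDER BY amount DESC LIMIT 3

Result:
id | account | kind       | amount  | fee  
---+---------+------------+---------+------
2  | ACC-106 | withdrawal | 3696.82 | 5.04 
3  | ACC-104 | fee        | 1483.17 | 23.16
4  | ACC-103 | withdrawal | 1389.6  | NULL 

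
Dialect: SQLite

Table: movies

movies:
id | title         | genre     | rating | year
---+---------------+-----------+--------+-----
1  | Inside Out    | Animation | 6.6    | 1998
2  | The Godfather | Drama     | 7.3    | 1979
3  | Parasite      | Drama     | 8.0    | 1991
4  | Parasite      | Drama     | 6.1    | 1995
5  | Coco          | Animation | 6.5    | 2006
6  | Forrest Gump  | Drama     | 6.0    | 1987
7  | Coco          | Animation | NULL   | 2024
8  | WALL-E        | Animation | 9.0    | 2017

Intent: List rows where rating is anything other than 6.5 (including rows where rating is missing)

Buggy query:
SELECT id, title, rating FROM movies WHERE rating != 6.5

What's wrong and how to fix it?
Bug: 'rating != 6.5' is unknown when rating is NULL, so NULL rows are silently excluded

Fix: Add an explicit OR rating IS NULL to include the missing-value rows

Corrected query:
SELECT id, title, rating FROM movies WHERE rating != 6.5 OR rating IS NULL

Result:
id | title         | rating
---+---------------+-------
1  | Inside Out    | 6.6   
2  | The Godfather | 7.3   
3  | Parasite      | 8     
4  | Parasite      | 6.1   
6  | Forrest Gump  | 6     
7  | Coco          | NULL  
8  | WALL-E        | 9     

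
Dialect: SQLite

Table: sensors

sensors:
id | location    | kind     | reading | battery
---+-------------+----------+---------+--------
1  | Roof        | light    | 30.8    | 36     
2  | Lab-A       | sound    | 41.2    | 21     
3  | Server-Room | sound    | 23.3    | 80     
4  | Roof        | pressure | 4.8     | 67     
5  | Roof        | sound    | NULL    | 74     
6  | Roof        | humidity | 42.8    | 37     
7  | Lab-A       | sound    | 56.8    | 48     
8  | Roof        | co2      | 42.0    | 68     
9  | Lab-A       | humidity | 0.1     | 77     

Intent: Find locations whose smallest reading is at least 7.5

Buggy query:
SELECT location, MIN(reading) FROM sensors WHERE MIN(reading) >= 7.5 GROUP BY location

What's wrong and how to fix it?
Bug: Aggregates like MIN are computed per group after WHERE runs

Fix: Use HAVING for the per-group MIN condition

Corrected query:
SELECT location, MIN(reading) FROM sensors GROUP BY location HAVING MIN(reading) >= 7.5

Result:
location    | MIN(reading)
------------+-------------
Server-Room | 23.3        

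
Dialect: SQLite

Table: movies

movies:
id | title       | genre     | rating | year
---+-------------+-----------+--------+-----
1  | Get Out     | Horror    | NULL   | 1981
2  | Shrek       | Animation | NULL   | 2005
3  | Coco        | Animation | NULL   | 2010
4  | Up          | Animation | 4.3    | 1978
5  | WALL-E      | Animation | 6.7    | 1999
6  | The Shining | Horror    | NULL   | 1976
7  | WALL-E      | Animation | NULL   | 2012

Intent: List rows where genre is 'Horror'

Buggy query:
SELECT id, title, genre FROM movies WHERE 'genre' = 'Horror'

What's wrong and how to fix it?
Bug: Single quotes denote string literals in SQL; the column name is being compared as a constant string

Fix: Remove the quotes around the column name (or use double quotes for an identifier)

Corrected query:
SELECT id, title, genre FROM movies WHERE genre = 'Horror'

Result:
id | title       | genre 
---+-------------+-------
1  | Get Out     | Horror
6  | The Shining | Horror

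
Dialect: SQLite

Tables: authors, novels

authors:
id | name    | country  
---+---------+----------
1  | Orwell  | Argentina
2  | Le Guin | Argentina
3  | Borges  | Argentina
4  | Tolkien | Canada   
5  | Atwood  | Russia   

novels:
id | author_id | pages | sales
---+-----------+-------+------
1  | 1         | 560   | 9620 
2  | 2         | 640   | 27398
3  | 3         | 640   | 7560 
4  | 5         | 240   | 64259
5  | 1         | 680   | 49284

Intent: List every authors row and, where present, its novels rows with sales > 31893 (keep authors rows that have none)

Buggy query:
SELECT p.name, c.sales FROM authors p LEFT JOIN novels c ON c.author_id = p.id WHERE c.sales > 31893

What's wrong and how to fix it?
Bug: A WHERE condition on the right-hand table after LEFT JOIN drops unmatched parents

Fix: Put 'c.sales > 31893' in the JOIN's ON clause instead of WHERE

Corrected query:
SELECT p.name, c.sales FROM authors p LEFT JOIN novels c ON c.author_id = p.id AND c.sales > 31893

Result:
name    | sales
--------+------
Orwell  | 49284
Le Guin | NULL 
Borges  | NULL 
Tolkien | NULL 
Atwood  | 64259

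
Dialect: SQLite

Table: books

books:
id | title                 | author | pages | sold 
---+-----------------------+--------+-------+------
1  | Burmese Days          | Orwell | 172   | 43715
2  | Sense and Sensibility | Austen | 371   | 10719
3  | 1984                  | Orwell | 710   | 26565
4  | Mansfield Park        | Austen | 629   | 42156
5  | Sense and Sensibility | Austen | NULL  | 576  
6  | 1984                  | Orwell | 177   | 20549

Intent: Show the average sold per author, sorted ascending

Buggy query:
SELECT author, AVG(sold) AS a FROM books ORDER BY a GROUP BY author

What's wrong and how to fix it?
Bug: ORDER BY appears before GROUP BY; SQL clause order requires GROUP BY first

Fix: Reorder: SELECT … FROM … GROUP BY … ORDER BY …

Corrected query:
SELECT author, AVG(sold) AS a FROM books GROUP BY author ORDER BY a

Result:
author | a           
-------+-------------
Austen | 17817       
Orwell | 30276.333333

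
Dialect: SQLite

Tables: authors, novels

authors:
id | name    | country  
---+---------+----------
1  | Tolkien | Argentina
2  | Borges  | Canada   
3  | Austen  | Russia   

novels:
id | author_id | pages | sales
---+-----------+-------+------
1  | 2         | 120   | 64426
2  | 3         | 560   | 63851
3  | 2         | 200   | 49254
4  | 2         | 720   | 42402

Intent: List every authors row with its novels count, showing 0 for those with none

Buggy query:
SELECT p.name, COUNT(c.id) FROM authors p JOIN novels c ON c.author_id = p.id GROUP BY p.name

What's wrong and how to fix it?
Bug: INNER JOIN drops authors rows that have no matching novels rows

Fix: Use LEFT JOIN so parents without children still appear (COUNT(c.id) gives 0)

Corrected query:
SELECT p.name, COUNT(c.id) FROM authors p LEFT JOIN novels c ON c.author_id = p.id GROUP BY p.name

Result:
name    | COUNT(c.id)
--------+------------
Austen  | 1          
Borges  | 3          
Tolkien | 0          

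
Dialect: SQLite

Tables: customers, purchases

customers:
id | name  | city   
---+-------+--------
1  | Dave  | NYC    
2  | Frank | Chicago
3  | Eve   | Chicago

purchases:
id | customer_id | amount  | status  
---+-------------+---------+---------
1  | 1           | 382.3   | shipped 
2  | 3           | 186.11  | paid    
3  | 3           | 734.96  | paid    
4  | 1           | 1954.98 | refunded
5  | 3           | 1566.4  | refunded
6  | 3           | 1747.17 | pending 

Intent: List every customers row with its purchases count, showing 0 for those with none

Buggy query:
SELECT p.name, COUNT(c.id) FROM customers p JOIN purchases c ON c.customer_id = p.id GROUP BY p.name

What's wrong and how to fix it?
Bug: An inner join excludes parents with zero children

Fix: Switch to LEFT JOIN to retain unmatched parent rows

Corrected query:
SELECT p.name, COUNT(c.id) FROM customers p LEFT JOIN purchases c ON c.customer_id = p.id GROUP BY p.name

Result:
name  | COUNT(c.id)
------+------------
Dave  | 2          
Eve   | 4          
Frank | 0          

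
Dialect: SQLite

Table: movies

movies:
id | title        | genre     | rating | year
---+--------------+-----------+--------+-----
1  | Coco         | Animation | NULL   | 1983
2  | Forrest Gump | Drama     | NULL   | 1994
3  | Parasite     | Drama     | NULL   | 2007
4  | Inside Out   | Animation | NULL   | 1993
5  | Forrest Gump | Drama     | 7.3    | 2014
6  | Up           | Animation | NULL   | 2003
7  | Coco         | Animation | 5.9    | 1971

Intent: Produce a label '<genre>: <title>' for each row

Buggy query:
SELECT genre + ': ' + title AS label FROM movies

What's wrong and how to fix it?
Bug: '+' is numeric addition; on text columns SQLite converts them to 0 instead of concatenating

Fix: Use the || operator for string concatenation

Corrected query:
SELECT genre || ': ' || title AS label FROM movies

Result:
label                
---------------------
Animation: Coco      
Drama: Forrest Gump  
Drama: Parasite      
Animation: Inside Out
Drama: Forrest Gump  
Animation: Up        
Animation: Coco      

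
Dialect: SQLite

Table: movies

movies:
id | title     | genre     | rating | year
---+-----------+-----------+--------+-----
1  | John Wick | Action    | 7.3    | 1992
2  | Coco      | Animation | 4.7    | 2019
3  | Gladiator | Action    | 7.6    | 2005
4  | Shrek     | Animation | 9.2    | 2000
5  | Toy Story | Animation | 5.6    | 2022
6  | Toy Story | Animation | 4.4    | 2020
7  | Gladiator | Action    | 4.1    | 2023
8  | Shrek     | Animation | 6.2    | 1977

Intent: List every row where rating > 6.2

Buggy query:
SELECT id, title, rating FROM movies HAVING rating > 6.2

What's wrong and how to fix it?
Bug: HAVING filters the output of aggregation, but this query has no GROUP BY and no aggregate functions, so SQLite rejects it (HAVING clause on a non-aggregate query); the condition here is per row

Fix: Replace HAVING with WHERE since the condition applies to individual rows

Corrected query:
SELECT id, title, rating FROM movies WHERE rating > 6.2

Result:
id | title     | rating
---+-----------+-------
1  | John Wick | 7.3   
3  | Gladiator | 7.6   
4  | Shrek     | 9.2   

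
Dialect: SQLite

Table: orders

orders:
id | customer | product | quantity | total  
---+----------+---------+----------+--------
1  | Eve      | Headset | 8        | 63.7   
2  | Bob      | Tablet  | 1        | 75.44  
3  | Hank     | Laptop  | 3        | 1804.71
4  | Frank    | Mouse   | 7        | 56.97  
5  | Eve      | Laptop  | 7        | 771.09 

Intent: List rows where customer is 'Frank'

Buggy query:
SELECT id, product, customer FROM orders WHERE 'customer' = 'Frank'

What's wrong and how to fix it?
Bug: 'customer' in single quotes is a string literal, not the column; the comparison is literal-vs-literal and never true

Fix: Remove the quotes around the column name (or use double quotes for an identifier)

Corrected query:
SELECT id, product, customer FROM orders WHERE customer = 'Frank'

Result:
id | product | customer
---+---------+---------
4  | Mouse   | Frank   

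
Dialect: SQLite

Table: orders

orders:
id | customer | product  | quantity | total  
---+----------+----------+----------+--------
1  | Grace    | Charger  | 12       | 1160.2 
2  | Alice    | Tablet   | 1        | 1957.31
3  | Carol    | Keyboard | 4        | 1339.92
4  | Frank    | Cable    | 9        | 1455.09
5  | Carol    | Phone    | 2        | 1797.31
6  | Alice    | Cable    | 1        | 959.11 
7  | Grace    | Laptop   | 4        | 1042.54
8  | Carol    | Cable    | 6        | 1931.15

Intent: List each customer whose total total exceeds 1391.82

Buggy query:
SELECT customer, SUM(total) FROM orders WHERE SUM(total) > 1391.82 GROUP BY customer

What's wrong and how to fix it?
Bug: Aggregate functions cannot appear in a WHERE clause

Fix: Move the aggregate condition to a HAVING clause

Corrected query:
SELECT customer, SUM(total) FROM orders GROUP BY customer HAVING SUM(total) > 1391.82

Result:
customer | SUM(total)
---------+-----------
Alice    | 2916.42   
Carol    | 5068.38   
Frank    | 1455.09   
Grace    | 2202.74   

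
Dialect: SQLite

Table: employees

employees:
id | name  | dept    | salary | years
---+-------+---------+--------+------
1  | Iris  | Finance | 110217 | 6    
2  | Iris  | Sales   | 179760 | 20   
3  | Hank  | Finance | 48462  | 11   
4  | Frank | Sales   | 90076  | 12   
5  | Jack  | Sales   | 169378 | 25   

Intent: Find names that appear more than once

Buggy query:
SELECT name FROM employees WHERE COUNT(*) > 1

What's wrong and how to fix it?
Bug: COUNT(*) is an aggregate and cannot be used in WHERE

Fix: GROUP BY name, then filter groups with HAVING COUNT(*) > 1

Corrected query:
SELECT name FROM employees GROUP BY name HAVING COUNT(*) > 1

Result:
name
----
Iris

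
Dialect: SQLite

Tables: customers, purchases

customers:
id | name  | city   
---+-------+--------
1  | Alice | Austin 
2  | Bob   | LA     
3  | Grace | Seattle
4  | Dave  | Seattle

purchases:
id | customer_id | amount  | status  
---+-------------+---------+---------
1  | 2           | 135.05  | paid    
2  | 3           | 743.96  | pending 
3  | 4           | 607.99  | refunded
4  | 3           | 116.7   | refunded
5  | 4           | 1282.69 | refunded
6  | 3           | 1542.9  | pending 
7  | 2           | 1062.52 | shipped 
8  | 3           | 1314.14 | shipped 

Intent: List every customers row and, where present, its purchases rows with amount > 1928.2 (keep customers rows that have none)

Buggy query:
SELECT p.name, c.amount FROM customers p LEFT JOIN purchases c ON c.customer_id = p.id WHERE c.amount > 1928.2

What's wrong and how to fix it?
Bug: Filtering c.amount in WHERE discards the NULL rows produced by LEFT JOIN, turning it into an inner join

Fix: Put 'c.amount > 1928.2' in the JOIN's ON clause instead of WHERE

Corrected query:
SELECT p.name, c.amount FROM customers p LEFT JOIN purchases c ON c.customer_id = p.id AND c.amount > 1928.2

Result:
name  | amount
------+-------
Alice | NULL  
Bob   | NULL  
Grace | NULL  
Dave  | NULL  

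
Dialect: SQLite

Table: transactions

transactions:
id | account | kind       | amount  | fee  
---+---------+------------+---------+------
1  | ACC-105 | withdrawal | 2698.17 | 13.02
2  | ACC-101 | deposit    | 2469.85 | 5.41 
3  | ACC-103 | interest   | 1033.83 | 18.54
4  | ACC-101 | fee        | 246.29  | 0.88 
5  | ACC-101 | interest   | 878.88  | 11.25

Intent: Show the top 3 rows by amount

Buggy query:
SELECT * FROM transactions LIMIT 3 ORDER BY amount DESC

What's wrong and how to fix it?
Bug: ORDER BY cannot follow LIMIT; LIMIT is the final clause

Fix: Sort with ORDER BY, then apply LIMIT

Corrected query:
SELECT * FROM transactions ORDER BY amount DESC LIMIT 3

Result:
id | account | kind       | amount  | fee  
---+---------+------------+---------+------
1  | ACC-105 | withdrawal | 2698.17 | 13.02
2  | ACC-101 | deposit    | 2469.85 | 5.41 
3  | ACC-103 | interest   | 1033.83 | 18.54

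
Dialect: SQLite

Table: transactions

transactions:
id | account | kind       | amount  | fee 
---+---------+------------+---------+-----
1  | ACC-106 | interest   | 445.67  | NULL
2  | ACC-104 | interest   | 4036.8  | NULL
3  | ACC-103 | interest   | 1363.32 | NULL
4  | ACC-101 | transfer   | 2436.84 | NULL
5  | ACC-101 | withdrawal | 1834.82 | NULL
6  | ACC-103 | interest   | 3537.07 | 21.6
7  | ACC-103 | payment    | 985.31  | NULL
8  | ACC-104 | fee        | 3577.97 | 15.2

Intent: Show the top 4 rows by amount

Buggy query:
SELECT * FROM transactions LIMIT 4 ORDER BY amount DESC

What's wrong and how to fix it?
Bug: ORDER BY cannot follow LIMIT; LIMIT is the final clause

Fix: Sort with ORDER BY, then apply LIMIT

Corrected query:
SELECT * FROM transactions ORDER BY amount DESC LIMIT 4

Result:
id | account | kind     | amount  | fee 
---+---------+----------+---------+-----
2  | ACC-104 | interest | 4036.8  | NULL
8  | ACC-104 | fee      | 3577.97 | 15.2
6  | ACC-103 | interest | 3537.07 | 21.6
4  | ACC-101 | transfer | 2436.84 | NULL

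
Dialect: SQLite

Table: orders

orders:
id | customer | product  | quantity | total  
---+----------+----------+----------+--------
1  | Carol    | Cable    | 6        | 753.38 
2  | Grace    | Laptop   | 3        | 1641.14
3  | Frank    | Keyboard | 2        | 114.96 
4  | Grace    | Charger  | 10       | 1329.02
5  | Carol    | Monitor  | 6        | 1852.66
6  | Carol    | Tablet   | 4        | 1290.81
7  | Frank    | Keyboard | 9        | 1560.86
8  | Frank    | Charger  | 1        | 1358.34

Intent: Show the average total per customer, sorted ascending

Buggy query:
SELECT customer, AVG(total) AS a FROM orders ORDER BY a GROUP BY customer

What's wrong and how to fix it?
Bug: ORDER BY appears before GROUP BY; SQL clause order requires GROUP BY first

Fix: Reorder: SELECT … FROM … GROUP BY … ORDER BY …

Corrected query:
SELECT customer, AVG(total) AS a FROM orders GROUP BY customer ORDER BY a

Result:
customer | a          
---------+------------
Frank    | 1011.386667
Carol    | 1298.95    
Grace    | 1485.08    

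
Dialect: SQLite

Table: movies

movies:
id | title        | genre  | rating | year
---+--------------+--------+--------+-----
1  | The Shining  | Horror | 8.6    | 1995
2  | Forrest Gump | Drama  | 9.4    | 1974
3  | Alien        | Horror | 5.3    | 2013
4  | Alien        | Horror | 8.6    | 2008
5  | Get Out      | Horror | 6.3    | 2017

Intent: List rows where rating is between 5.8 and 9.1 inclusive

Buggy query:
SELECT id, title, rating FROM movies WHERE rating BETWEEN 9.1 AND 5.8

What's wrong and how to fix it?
Bug: BETWEEN expects the lower bound first; with 9.1 AND 5.8 the range is empty

Fix: Write BETWEEN 5.8 AND 9.1

Corrected query:
SELECT id, title, rating FROM movies WHERE rating BETWEEN 5.8 AND 9.1

Result:
id | title       | rating
---+-------------+-------
1  | The Shining | 8.6   
4  | Alien       | 8.6   
5  | Get Out     | 6.3   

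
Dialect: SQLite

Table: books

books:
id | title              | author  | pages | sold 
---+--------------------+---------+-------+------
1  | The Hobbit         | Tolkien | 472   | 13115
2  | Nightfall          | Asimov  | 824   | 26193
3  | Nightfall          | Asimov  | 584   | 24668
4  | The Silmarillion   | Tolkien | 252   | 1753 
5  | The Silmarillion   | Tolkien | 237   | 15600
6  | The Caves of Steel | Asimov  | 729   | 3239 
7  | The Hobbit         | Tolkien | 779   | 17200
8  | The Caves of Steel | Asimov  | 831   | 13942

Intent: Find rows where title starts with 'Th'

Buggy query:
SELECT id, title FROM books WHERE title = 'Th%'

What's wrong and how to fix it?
Bug: '=' compares the literal string including the % character; pattern matching needs LIKE

Fix: Replace '=' with LIKE so 'Th%' is treated as a pattern

Corrected query:
SELECT id, title FROM books WHERE title LIKE 'Th%'

Result:
id | title             
---+-------------------
1  | The Hobbit        
4  | The Silmarillion  
5  | The Silmarillion  
6  | The Caves of Steel
7  | The Hobbit        
8  | The Caves of Steel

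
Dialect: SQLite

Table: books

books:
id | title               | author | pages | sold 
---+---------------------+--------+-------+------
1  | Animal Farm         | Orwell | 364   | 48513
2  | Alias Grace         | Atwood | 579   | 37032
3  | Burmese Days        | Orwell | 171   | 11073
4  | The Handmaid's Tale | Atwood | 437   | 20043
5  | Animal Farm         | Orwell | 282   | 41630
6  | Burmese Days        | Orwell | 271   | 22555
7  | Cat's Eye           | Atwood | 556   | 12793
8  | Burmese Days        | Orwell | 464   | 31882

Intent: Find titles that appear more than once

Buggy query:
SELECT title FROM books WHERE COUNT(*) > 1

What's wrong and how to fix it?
Bug: WHERE can't reference COUNT(*); aggregates are computed after WHERE

Fix: GROUP BY title, then filter groups with HAVING COUNT(*) > 1

Corrected query:
SELECT title FROM books GROUP BY title HAVING COUNT(*) > 1

Result:
title       
------------
Animal Farm 
Burmese Days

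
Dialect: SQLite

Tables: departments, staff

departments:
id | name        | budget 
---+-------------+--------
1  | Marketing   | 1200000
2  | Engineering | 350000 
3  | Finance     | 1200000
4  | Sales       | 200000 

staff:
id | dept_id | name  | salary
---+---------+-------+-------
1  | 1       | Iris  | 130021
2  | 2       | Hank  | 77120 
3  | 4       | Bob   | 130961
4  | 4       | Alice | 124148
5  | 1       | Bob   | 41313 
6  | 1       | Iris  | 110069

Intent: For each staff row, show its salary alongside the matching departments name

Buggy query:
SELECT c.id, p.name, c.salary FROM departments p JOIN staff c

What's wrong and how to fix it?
Bug: JOIN with no ON clause produces a cartesian product; every staff row pairs with every departments row

Fix: Specify the join condition linking the foreign key to the parent id

Corrected query:
SELECT c.id, p.name, c.salary FROM departments p JOIN staff c ON c.dept_id = p.id

Result:
id | name        | salary
---+-------------+-------
1  | Marketing   | 130021
2  | Engineering | 77120 
3  | Sales       | 130961
4  | Sales       | 124148
5  | Marketing   | 41313 
6  | Marketing   | 110069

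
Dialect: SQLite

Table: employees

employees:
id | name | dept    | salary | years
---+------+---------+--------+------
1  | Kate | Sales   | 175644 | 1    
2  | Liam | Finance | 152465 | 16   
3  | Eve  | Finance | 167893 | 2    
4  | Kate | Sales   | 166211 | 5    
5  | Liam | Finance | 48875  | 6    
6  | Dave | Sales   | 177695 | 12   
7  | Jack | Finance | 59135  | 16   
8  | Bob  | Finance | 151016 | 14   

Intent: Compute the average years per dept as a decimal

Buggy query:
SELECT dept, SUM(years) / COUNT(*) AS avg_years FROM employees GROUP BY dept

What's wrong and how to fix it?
Bug: Both operands are integers, so '/' performs integer division and truncates

Fix: Cast one side to REAL so the division keeps the fractional part

Corrected query:
SELECT dept, SUM(years) * 1.0 / COUNT(*) AS avg_years FROM employees GROUP BY dept

Result:
dept    | avg_years
--------+----------
Finance | 10.8     
Sales   | 6        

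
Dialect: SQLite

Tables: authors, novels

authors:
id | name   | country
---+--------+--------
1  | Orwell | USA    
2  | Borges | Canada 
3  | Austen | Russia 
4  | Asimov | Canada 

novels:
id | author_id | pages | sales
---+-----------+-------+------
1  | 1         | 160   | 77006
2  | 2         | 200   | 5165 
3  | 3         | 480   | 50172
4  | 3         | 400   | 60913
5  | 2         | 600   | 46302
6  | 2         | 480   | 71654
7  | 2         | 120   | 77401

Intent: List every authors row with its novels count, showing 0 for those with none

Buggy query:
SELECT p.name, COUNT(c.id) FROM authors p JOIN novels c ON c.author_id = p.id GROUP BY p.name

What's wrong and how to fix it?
Bug: An inner join excludes parents with zero children

Fix: Use LEFT JOIN so parents without children still appear (COUNT(c.id) gives 0)

Corrected query:
SELECT p.name, COUNT(c.id) FROM authors p LEFT JOIN novels c ON c.author_id = p.id GROUP BY p.name

Result:
name   | COUNT(c.id)
-------+------------
Asimov | 0          
Austen | 2          
Borges | 4          
Orwell | 1          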